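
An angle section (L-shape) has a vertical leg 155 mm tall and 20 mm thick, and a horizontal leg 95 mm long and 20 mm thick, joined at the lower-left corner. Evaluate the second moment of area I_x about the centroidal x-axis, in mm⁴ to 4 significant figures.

I_x ≈ 1.086 × 10⁷ mm⁴

Decompose the section into non-overlapping parts with the origin at the bottom-left of its bounding rectangle.
Vertical leg: 20 × 155, A = 3 100 mm², y = 77.5 mm, Ī = 6 206 458 mm⁴.
Horizontal leg (remainder): 75 × 20, A = 1 500 mm², y = 10 mm, Ī = 50 000 mm⁴.
Centroid: ȳ = ΣA·y / ΣA = 55.4891 mm.
Transfer each piece to the centroidal x-axis using Ī + A·d² with d = y − 55.4891:
  vertical leg: d = 22.0109 mm → contributes +7 708 341 mm⁴
  horizontal leg (remainder): d = -45.4891 mm → contributes +3 153 891 mm⁴
Total I = 10 862 233 mm⁴.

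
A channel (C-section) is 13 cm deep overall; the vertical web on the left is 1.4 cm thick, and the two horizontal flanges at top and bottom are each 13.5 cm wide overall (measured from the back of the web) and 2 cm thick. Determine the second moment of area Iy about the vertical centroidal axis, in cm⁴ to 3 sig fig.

Split into non-overlapping primitives; take the origin at the lower-left of the bounding box.
Web: 1.4 × 13, A = 18.2 cm², x = 0.7 cm, Ī = 2.9727 cm⁴.
Top flange (beyond web): 12.1 × 2, A = 24.2 cm², x = 7.45 cm, Ī = 295.26 cm⁴.
Bottom flange (beyond web): 12.1 × 2, A = 24.2 cm², x = 7.45 cm, Ī = 295.26 cm⁴.
Centroid: x̄ = ΣA·x / ΣA = 5.6054 cm.
Transfer each piece to the vertical centroidal axis using Ī + A·d² with d = x − 5.6054:
  web: d = -4.9054 cm → contributes +440.92 cm⁴
  top flange (beyond web): d = 1.8446 cm → contributes +377.6 cm⁴
  bottom flange (beyond web): d = 1.8446 cm → contributes +377.6 cm⁴
Total I = 1196.1 cm⁴.

Iy ≈ 1200 cm⁴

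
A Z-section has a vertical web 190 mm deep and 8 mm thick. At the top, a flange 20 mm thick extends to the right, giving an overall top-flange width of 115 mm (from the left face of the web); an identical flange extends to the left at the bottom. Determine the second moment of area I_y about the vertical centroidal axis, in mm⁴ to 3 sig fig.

I_y ≈ 1.82 × 10⁷ mm⁴

Treat the section as a set of non-overlapping primitives; coordinates are from the bounding-box lower-left.
Web: 8 × 190, A = 1 520 mm², x = 111 mm, Ī = 8106.7 mm⁴.
Top flange (beyond web): 107 × 20, A = 2 140 mm², x = 168.5 mm, Ī = 2 041 738 mm⁴.
Bottom flange (beyond web): 107 × 20, A = 2 140 mm², x = 53.5 mm, Ī = 2 041 738 mm⁴.
Centroid: x̄ = ΣA·x / ΣA = 111 mm.
Transfer each piece to the vertical centroidal axis using Ī + A·d² with d = x − 111:
  web: d = 0 mm → contributes +8106.7 mm⁴
  top flange (beyond web): d = 57.5 mm → contributes +9 117 113 mm⁴
  bottom flange (beyond web): d = -57.5 mm → contributes +9 117 113 mm⁴
Total I = 18 242 333 mm⁴.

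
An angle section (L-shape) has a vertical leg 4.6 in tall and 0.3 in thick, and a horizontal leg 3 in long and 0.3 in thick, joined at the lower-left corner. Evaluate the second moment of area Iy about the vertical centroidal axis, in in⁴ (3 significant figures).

Split into non-overlapping primitives; take the origin at the lower-left of the bounding box.
Vertical leg: 0.3 × 4.6, A = 1.38 in², x = 0.15 in, Ī = 0.01035 in⁴.
Horizontal leg (remainder): 2.7 × 0.3, A = 0.81 in², x = 1.65 in, Ī = 0.49208 in⁴.
Centroid: x̄ = ΣA·x / ΣA = 0.70479 in.
Transfer each piece to the vertical centroidal axis using Ī + A·d² with d = x − 0.70479:
  vertical leg: d = -0.55479 in → contributes +0.43511 in⁴
  horizontal leg (remainder): d = 0.94521 in → contributes +1.2157 in⁴
Total I = 1.6508 in⁴.

Iy ≈ 1.65 in⁴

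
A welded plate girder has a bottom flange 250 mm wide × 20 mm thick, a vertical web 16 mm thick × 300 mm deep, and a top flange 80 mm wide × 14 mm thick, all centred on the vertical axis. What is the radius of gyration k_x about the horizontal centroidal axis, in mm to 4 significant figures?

k_x ≈ 119.6 mm

Treat the section as a set of non-overlapping primitives; coordinates are from the bounding-box lower-left.
Bottom plate: 250 × 20, A = 5 000 mm², y = 10 mm, Ī = 166 667 mm⁴.
Web plate: 16 × 300, A = 4 800 mm², y = 170 mm, Ī = 36 000 000 mm⁴.
Top plate: 80 × 14, A = 1 120 mm², y = 327 mm, Ī = 18293.3 mm⁴.
Centroid: ȳ = ΣA·y / ΣA = 112.842 mm.
Transfer each piece to the horizontal centroidal axis using Ī + A·d² with d = y − 112.842:
  bottom plate: d = -102.842 mm → contributes +53 049 556 mm⁴
  web plate: d = 57.1575 mm → contributes +51 681 508 mm⁴
  top plate: d = 214.158 mm → contributes +51 385 345 mm⁴
Total I = 156 116 409 mm⁴.
Radius of gyration: k = √(I/A) = √(156 116 409 / 10 920) = 119.567 mm.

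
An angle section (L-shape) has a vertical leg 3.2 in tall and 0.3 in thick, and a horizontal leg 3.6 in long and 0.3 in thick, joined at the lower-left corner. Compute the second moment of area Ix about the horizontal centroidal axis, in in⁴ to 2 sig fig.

Split into non-overlapping primitives; take the origin at the lower-left of the bounding box.
Vertical leg: 0.3 × 3.2, A = 0.96 in², y = 1.6 in, Ī = 0.8192 in⁴.
Horizontal leg (remainder): 3.3 × 0.3, A = 0.99 in², y = 0.15 in, Ī = 0.007425 in⁴.
Centroid: ȳ = ΣA·y / ΣA = 0.8638 in.
Transfer each piece to the horizontal centroidal axis using Ī + A·d² with d = y − 0.8638:
  vertical leg: d = 0.7362 in → contributes +1.339 in⁴
  horizontal leg (remainder): d = -0.7138 in → contributes +0.5119 in⁴
Total I = 1.851 in⁴.

Ix ≈ 1.9 in⁴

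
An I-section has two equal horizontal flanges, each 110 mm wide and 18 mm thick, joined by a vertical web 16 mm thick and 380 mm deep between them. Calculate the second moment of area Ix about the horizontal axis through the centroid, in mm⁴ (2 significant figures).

Decompose the section into non-overlapping parts with the origin at the bottom-left of its bounding rectangle.
Bottom flange: 110 × 18, A = 1 980 mm², y = 9 mm, Ī = 53 460 mm⁴.
Web: 16 × 380, A = 6 080 mm², y = 208 mm, Ī = 73 162 667 mm⁴.
Top flange: 110 × 18, A = 1 980 mm², y = 407 mm, Ī = 53 460 mm⁴.
By symmetry the centroid is at mid-height, ȳ = 208 mm.
Transfer each piece to the horizontal axis through the centroid using Ī + A·d² with d = y − 208:
  bottom flange: d = -199 mm → contributes +78 463 440 mm⁴
  web: d = 0 mm → contributes +73 162 667 mm⁴
  top flange: d = 199 mm → contributes +78 463 440 mm⁴
Total I = 230 089 547 mm⁴.

Ix ≈ 2.3 × 10⁸ mm⁴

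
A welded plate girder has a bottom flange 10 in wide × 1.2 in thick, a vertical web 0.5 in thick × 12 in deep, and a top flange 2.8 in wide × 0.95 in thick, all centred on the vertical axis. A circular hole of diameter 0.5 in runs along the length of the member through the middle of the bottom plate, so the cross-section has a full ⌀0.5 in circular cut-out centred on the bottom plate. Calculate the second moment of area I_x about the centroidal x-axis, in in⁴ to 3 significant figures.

Decompose the section into non-overlapping parts with the origin at the bottom-left of its bounding rectangle.
Bottom plate: 10 × 1.2, A = 12 in², y = 0.6 in, Ī = 1.44 in⁴.
Web plate: 0.5 × 12, A = 6 in², y = 7.2 in, Ī = 72 in⁴.
Top plate: 2.8 × 0.95, A = 2.66 in², y = 13.675 in, Ī = 0.20005 in⁴.
Hole (subtracted): ⌀0.5, A = 0.19635 in², y = 0.6 in, Ī = 0.003068 in⁴.
Centroid: ȳ = ΣA·y / ΣA = 4.2347 in.
Transfer each piece to the centroidal x-axis using Ī + A·d² with d = y − 4.2347:
  bottom plate: d = -3.6347 in → contributes +159.97 in⁴
  web plate: d = 2.9653 in → contributes +124.76 in⁴
  top plate: d = 9.4403 in → contributes +237.26 in⁴
  hole: d = -3.6347 in → contributes −2.5971 in⁴
Total I = 519.39 in⁴.

I_x ≈ 519 in⁴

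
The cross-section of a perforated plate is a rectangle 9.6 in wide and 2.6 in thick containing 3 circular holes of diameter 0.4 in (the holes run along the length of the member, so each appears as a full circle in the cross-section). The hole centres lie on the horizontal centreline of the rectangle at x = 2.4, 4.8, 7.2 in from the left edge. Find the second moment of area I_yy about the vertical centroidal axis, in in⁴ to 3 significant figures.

I_yy ≈ 190 in⁴

Treat the section as a set of non-overlapping primitives; coordinates are from the bounding-box lower-left.
Plate: 9.6 × 2.6, A = 24.96 in², x = 4.8 in, Ī = 191.69 in⁴.
Hole 1 (subtracted): ⌀0.4, A = 0.12566 in², x = 2.4 in, Ī = 0.0012566 in⁴.
Hole 2 (subtracted): ⌀0.4, A = 0.12566 in², x = 4.8 in, Ī = 0.0012566 in⁴.
Hole 3 (subtracted): ⌀0.4, A = 0.12566 in², x = 7.2 in, Ī = 0.0012566 in⁴.
By symmetry the centroid is at mid-width, x̄ = 4.8 in.
Transfer each piece to the vertical centroidal axis using Ī + A·d² with d = x − 4.8:
  plate: d = 0 in → contributes +191.69 in⁴
  hole 1: d = -2.4 in → contributes −0.72508 in⁴
  hole 2: d = 0 in → contributes −0.0012566 in⁴
  hole 3: d = 2.4 in → contributes −0.72508 in⁴
Total I = 190.24 in⁴.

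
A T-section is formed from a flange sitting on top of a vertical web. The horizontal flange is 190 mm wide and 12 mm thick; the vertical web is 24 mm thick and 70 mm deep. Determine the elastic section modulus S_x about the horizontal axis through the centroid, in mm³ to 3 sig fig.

S_x ≈ 3.99 × 10⁴ mm³

Decompose the section into non-overlapping parts with the origin at the bottom-left of its bounding rectangle.
Flange: 190 × 12, A = 2 280 mm², y = 76 mm, Ī = 27 360 mm⁴.
Web: 24 × 70, A = 1 680 mm², y = 35 mm, Ī = 686 000 mm⁴.
Centroid: ȳ = ΣA·y / ΣA = 58.606 mm.
Transfer each piece to the horizontal axis through the centroid using Ī + A·d² with d = y − 58.606:
  flange: d = 17.394 mm → contributes +717 172 mm⁴
  web: d = -23.606 mm → contributes +1 622 173 mm⁴
Total I = 2 339 345 mm⁴.
Extreme fibre distance c = 58.606 mm; S = I/c = 39 916 mm³.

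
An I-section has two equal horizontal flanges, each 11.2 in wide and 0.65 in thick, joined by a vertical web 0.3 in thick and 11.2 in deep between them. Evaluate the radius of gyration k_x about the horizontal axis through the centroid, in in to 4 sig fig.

k_x ≈ 5.524 in

Decompose the section into non-overlapping parts with the origin at the bottom-left of its bounding rectangle.
Bottom flange: 11.2 × 0.65, A = 7.28 in², y = 0.325 in, Ī = 0.256317 in⁴.
Web: 0.3 × 11.2, A = 3.36 in², y = 6.25 in, Ī = 35.1232 in⁴.
Top flange: 11.2 × 0.65, A = 7.28 in², y = 12.175 in, Ī = 0.256317 in⁴.
By symmetry the centroid is at mid-height, ȳ = 6.25 in.
Transfer each piece to the horizontal axis through the centroid using Ī + A·d² with d = y − 6.25:
  bottom flange: d = -5.925 in → contributes +255.825 in⁴
  web: d = 0 in → contributes +35.1232 in⁴
  top flange: d = 5.925 in → contributes +255.825 in⁴
Total I = 546.774 in⁴.
Radius of gyration: k = √(I/A) = √(546.774 / 17.92) = 5.52376 in.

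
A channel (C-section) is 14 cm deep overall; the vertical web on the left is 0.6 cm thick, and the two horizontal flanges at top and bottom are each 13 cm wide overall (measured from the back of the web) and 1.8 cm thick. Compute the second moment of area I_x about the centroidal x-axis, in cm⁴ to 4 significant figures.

I_x ≈ 1810 cm⁴

Decompose the section into non-overlapping parts with the origin at the bottom-left of its bounding rectangle.
Web: 0.6 × 14, A = 8.4 cm², y = 7 cm, Ī = 137.2 cm⁴.
Top flange (beyond web): 12.4 × 1.8, A = 22.32 cm², y = 13.1 cm, Ī = 6.0264 cm⁴.
Bottom flange (beyond web): 12.4 × 1.8, A = 22.32 cm², y = 0.9 cm, Ī = 6.0264 cm⁴.
By symmetry the centroid is at mid-height, ȳ = 7 cm.
Transfer each piece to the centroidal x-axis using Ī + A·d² with d = y − 7:
  web: d = 0 cm → contributes +137.2 cm⁴
  top flange (beyond web): d = 6.1 cm → contributes +836.554 cm⁴
  bottom flange (beyond web): d = -6.1 cm → contributes +836.554 cm⁴
Total I = 1810.31 cm⁴.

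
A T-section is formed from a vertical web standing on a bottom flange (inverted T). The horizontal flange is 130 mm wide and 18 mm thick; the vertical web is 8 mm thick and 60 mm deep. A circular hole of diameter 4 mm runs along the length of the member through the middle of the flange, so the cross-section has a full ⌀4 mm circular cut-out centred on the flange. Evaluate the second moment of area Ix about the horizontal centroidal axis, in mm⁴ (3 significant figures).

Ix ≈ 8.12 × 10⁵ mm⁴

Break the section into simple shapes (no overlaps), measuring from the bottom-left corner of the bounding box.
Flange: 130 × 18, A = 2 340 mm², y = 9 mm, Ī = 63 180 mm⁴.
Web: 8 × 60, A = 480 mm², y = 48 mm, Ī = 144 000 mm⁴.
Hole (subtracted): ⌀4, A = 12.566 mm², y = 9 mm, Ī = 12.566 mm⁴.
Centroid: ȳ = ΣA·y / ΣA = 15.668 mm.
Transfer each piece to the horizontal centroidal axis using Ī + A·d² with d = y − 15.668:
  flange: d = -6.668 mm → contributes +167 222 mm⁴
  web: d = 32.332 mm → contributes +645 772 mm⁴
  hole: d = -6.668 mm → contributes −571.3 mm⁴
Total I = 812 422 mm⁴.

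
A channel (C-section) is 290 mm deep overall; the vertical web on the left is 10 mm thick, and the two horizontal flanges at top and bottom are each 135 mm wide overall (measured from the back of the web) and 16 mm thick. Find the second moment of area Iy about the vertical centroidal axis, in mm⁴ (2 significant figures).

Split into non-overlapping primitives; take the origin at the lower-left of the bounding box.
Web: 10 × 290, A = 2 900 mm², x = 5 mm, Ī = 24 167 mm⁴.
Top flange (beyond web): 125 × 16, A = 2 000 mm², x = 72.5 mm, Ī = 2 604 167 mm⁴.
Bottom flange (beyond web): 125 × 16, A = 2 000 mm², x = 72.5 mm, Ī = 2 604 167 mm⁴.
Centroid: x̄ = ΣA·x / ΣA = 44.13 mm.
Transfer each piece to the vertical centroidal axis using Ī + A·d² with d = x − 44.13:
  web: d = -39.13 mm → contributes +4 464 620 mm⁴
  top flange (beyond web): d = 28.37 mm → contributes +4 213 831 mm⁴
  bottom flange (beyond web): d = 28.37 mm → contributes +4 213 831 mm⁴
Total I = 12 892 283 mm⁴.

Iy ≈ 1.3 × 10⁷ mm⁴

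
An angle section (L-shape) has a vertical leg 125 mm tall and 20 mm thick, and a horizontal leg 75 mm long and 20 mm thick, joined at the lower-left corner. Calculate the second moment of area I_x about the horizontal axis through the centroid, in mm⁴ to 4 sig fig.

Decompose the section into non-overlapping parts with the origin at the bottom-left of its bounding rectangle.
Vertical leg: 20 × 125, A = 2 500 mm², y = 62.5 mm, Ī = 3 255 208 mm⁴.
Horizontal leg (remainder): 55 × 20, A = 1 100 mm², y = 10 mm, Ī = 36666.7 mm⁴.
Centroid: ȳ = ΣA·y / ΣA = 46.4583 mm.
Transfer each piece to the horizontal axis through the centroid using Ī + A·d² with d = y − 46.4583:
  vertical leg: d = 16.0417 mm → contributes +3 898 546 mm⁴
  horizontal leg (remainder): d = -36.4583 mm → contributes +1 498 798 mm⁴
Total I = 5 397 344 mm⁴.

I_x ≈ 5.397 × 10⁶ mm⁴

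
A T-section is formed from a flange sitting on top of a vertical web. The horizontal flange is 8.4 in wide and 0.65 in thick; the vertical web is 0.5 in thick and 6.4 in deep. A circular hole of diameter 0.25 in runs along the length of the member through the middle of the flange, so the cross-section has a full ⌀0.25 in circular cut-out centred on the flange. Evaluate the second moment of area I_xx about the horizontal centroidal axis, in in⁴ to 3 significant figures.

I_xx ≈ 36.1 in⁴

Split into non-overlapping primitives; take the origin at the lower-left of the bounding box.
Flange: 8.4 × 0.65, A = 5.46 in², y = 6.725 in, Ī = 0.19224 in⁴.
Web: 0.5 × 6.4, A = 3.2 in², y = 3.2 in, Ī = 10.923 in⁴.
Hole (subtracted): ⌀0.25, A = 0.049087 in², y = 6.725 in, Ī = 0.00019175 in⁴.
Centroid: ȳ = ΣA·y / ΣA = 5.415 in.
Transfer each piece to the horizontal centroidal axis using Ī + A·d² with d = y − 5.415:
  flange: d = 1.31 in → contributes +9.5617 in⁴
  web: d = -2.215 in → contributes +26.623 in⁴
  hole: d = 1.31 in → contributes −0.084426 in⁴
Total I = 36.1 in⁴.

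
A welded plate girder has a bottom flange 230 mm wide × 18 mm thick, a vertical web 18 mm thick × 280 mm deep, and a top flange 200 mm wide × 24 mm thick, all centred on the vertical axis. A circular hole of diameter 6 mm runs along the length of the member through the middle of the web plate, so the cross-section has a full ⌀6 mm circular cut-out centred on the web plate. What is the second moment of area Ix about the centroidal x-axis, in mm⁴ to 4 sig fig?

Treat the section as a set of non-overlapping primitives; coordinates are from the bounding-box lower-left.
Bottom plate: 230 × 18, A = 4 140 mm², y = 9 mm, Ī = 111 780 mm⁴.
Web plate: 18 × 280, A = 5 040 mm², y = 158 mm, Ī = 32 928 000 mm⁴.
Top plate: 200 × 24, A = 4 800 mm², y = 310 mm, Ī = 230 400 mm⁴.
Hole (subtracted): ⌀6, A = 28.2743 mm², y = 158 mm, Ī = 63.6173 mm⁴.
Centroid: ȳ = ΣA·y / ΣA = 166.081 mm.
Transfer each piece to the centroidal x-axis using Ī + A·d² with d = y − 166.081:
  bottom plate: d = -157.081 mm → contributes +102 263 601 mm⁴
  web plate: d = -8.08072 mm → contributes +33 257 102 mm⁴
  top plate: d = 143.919 mm → contributes +99 651 643 mm⁴
  hole: d = -8.08072 mm → contributes −1909.88 mm⁴
Total I = 235 170 436 mm⁴.

Ix ≈ 2.352 × 10⁸ mm⁴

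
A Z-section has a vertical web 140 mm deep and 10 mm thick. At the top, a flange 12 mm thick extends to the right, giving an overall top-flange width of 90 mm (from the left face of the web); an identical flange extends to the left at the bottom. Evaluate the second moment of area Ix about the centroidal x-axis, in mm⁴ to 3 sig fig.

Split into non-overlapping primitives; take the origin at the lower-left of the bounding box.
Web: 10 × 140, A = 1 400 mm², y = 70 mm, Ī = 2 286 667 mm⁴.
Top flange (beyond web): 80 × 12, A = 960 mm², y = 134 mm, Ī = 11 520 mm⁴.
Bottom flange (beyond web): 80 × 12, A = 960 mm², y = 6 mm, Ī = 11 520 mm⁴.
Centroid: ȳ = ΣA·y / ΣA = 70 mm.
Transfer each piece to the centroidal x-axis using Ī + A·d² with d = y − 70:
  web: d = 0 mm → contributes +2 286 667 mm⁴
  top flange (beyond web): d = 64 mm → contributes +3 943 680 mm⁴
  bottom flange (beyond web): d = -64 mm → contributes +3 943 680 mm⁴
Total I = 10 174 027 mm⁴.

Ix ≈ 1.02 × 10⁷ mm⁴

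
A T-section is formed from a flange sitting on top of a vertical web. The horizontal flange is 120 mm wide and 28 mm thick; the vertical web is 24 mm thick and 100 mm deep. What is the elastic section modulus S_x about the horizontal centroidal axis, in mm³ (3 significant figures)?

S_x ≈ 9.11 × 10⁴ mm³

Decompose the section into non-overlapping parts with the origin at the bottom-left of its bounding rectangle.
Flange: 120 × 28, A = 3 360 mm², y = 114 mm, Ī = 219 520 mm⁴.
Web: 24 × 100, A = 2 400 mm², y = 50 mm, Ī = 2 000 000 mm⁴.
Centroid: ȳ = ΣA·y / ΣA = 87.333 mm.
Transfer each piece to the horizontal centroidal axis using Ī + A·d² with d = y − 87.333:
  flange: d = 26.667 mm → contributes +2 608 853 mm⁴
  web: d = -37.333 mm → contributes +5 345 067 mm⁴
Total I = 7 953 920 mm⁴.
Extreme fibre distance c = 87.333 mm; S = I/c = 91 075 mm³.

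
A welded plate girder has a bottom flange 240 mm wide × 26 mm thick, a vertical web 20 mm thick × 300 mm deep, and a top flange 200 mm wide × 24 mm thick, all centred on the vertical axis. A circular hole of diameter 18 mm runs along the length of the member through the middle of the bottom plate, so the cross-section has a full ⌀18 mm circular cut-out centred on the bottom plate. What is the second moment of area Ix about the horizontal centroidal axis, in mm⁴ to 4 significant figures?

Ix ≈ 3.282 × 10⁸ mm⁴

Split into non-overlapping primitives; take the origin at the lower-left of the bounding box.
Bottom plate: 240 × 26, A = 6 240 mm², y = 13 mm, Ī = 351 520 mm⁴.
Web plate: 20 × 300, A = 6 000 mm², y = 176 mm, Ī = 45 000 000 mm⁴.
Top plate: 200 × 24, A = 4 800 mm², y = 338 mm, Ī = 230 400 mm⁴.
Hole (subtracted): ⌀18, A = 254.469 mm², y = 13 mm, Ī = 5 153 mm⁴.
Centroid: ȳ = ΣA·y / ΣA = 164.202 mm.
Transfer each piece to the horizontal centroidal axis using Ī + A·d² with d = y − 164.202:
  bottom plate: d = -151.202 mm → contributes +143 010 021 mm⁴
  web plate: d = 11.7983 mm → contributes +45 835 206 mm⁴
  top plate: d = 173.798 mm → contributes +145 218 557 mm⁴
  hole: d = -151.202 mm → contributes −5 822 808 mm⁴
Total I = 328 240 977 mm⁴.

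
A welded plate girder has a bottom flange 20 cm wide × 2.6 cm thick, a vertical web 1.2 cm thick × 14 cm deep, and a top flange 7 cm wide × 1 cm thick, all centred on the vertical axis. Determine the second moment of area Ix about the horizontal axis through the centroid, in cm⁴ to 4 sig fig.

Break the section into simple shapes (no overlaps), measuring from the bottom-left corner of the bounding box.
Bottom plate: 20 × 2.6, A = 52 cm², y = 1.3 cm, Ī = 29.2933 cm⁴.
Web plate: 1.2 × 14, A = 16.8 cm², y = 9.6 cm, Ī = 274.4 cm⁴.
Top plate: 7 × 1, A = 7 cm², y = 17.1 cm, Ī = 0.583333 cm⁴.
Centroid: ȳ = ΣA·y / ΣA = 4.59868 cm.
Transfer each piece to the horizontal axis through the centroid using Ī + A·d² with d = y − 4.59868:
  bottom plate: d = -3.29868 cm → contributes +595.121 cm⁴
  web plate: d = 5.00132 cm → contributes +694.622 cm⁴
  top plate: d = 12.5013 cm → contributes +1094.56 cm⁴
Total I = 2384.31 cm⁴.

Ix ≈ 2384 cm⁴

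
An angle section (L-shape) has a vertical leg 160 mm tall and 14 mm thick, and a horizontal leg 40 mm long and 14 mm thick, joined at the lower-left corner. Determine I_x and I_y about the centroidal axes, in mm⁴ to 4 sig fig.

Break the section into simple shapes (no overlaps), measuring from the bottom-left corner of the bounding box.
Vertical leg: 14 × 160, A = 2 240 mm², y = 80 mm, Ī = 4 778 667 mm⁴.
Horizontal leg (remainder): 26 × 14, A = 364 mm², y = 7 mm, Ī = 5945.33 mm⁴.
Centroid: ȳ = ΣA·y / ΣA = 69.7957 mm.
Transfer each piece to the centroidal x-axis using Ī + A·d² with d = y − 69.7957:
  vertical leg: d = 10.2043 mm → contributes +5 011 913 mm⁴
  horizontal leg (remainder): d = -62.7957 mm → contributes +1 441 306 mm⁴
Total I = 6 453 219 mm⁴.
For the y-axis: x̄ = 9.7957 mm.
Repeating about the centroidal y-axis gives I_y = 182 339 mm⁴.

I_x ≈ 6.453 × 10⁶ mm⁴, I_y ≈ 1.823 × 10⁵ mm⁴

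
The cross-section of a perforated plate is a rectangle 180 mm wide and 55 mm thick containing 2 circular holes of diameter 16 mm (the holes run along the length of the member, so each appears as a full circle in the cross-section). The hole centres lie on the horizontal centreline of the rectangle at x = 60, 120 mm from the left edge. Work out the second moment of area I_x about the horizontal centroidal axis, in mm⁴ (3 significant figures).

Decompose the section into non-overlapping parts with the origin at the bottom-left of its bounding rectangle.
Plate: 180 × 55, A = 9 900 mm², y = 27.5 mm, Ī = 2 495 625 mm⁴.
Hole 1 (subtracted): ⌀16, A = 201.06 mm², y = 27.5 mm, Ī = 3 217 mm⁴.
Hole 2 (subtracted): ⌀16, A = 201.06 mm², y = 27.5 mm, Ī = 3 217 mm⁴.
By symmetry the centroid is at mid-height, ȳ = 27.5 mm.
All pieces are centred on the horizontal centroidal axis, so I = ΣĪ (holes subtracted) = 2 489 191 mm⁴.

I_x ≈ 2.49 × 10⁶ mm⁴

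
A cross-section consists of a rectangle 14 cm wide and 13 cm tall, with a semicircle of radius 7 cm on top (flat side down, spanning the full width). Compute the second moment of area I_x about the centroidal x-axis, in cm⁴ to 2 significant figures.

Split into non-overlapping primitives; take the origin at the lower-left of the bounding box.
Rectangular body: 14 × 13, A = 182 cm², y = 6.5 cm, Ī = 2 563 cm⁴.
Semicircular cap: semicircle r = 7, A = 76.97 cm², y = 15.97 cm, Ī = 263.5 cm⁴.
Centroid: ȳ = ΣA·y / ΣA = 9.315 cm.
Transfer each piece to the centroidal x-axis using Ī + A·d² with d = y − 9.315:
  rectangular body: d = -2.815 cm → contributes +4 005 cm⁴
  semicircular cap: d = 6.656 cm → contributes +3 673 cm⁴
Total I = 7 679 cm⁴.

I_x ≈ 7700 cm⁴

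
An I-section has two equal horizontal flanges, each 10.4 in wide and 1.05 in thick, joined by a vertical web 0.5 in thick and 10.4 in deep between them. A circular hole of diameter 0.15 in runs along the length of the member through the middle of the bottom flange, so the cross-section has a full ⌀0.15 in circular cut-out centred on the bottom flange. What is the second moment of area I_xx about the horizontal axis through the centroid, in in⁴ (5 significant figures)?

I_xx ≈ 764.12 in⁴

Treat the section as a set of non-overlapping primitives; coordinates are from the bounding-box lower-left.
Bottom flange: 10.4 × 1.05, A = 10.92 in², y = 0.525 in, Ī = 1.003275 in⁴.
Web: 0.5 × 10.4, A = 5.2 in², y = 6.25 in, Ī = 46.86933 in⁴.
Top flange: 10.4 × 1.05, A = 10.92 in², y = 11.975 in, Ī = 1.003275 in⁴.
Hole (subtracted): ⌀0.15, A = 0.01767146 in², y = 0.525 in, Ī = 0.00002485049 in⁴.
Centroid: ȳ = ΣA·y / ΣA = 6.253744 in.
Transfer each piece to the horizontal axis through the centroid using Ī + A·d² with d = y − 6.253744:
  bottom flange: d = -5.728744 in → contributes +359.3814 in⁴
  web: d = -0.003743908 in → contributes +46.86941 in⁴
  top flange: d = 5.721256 in → contributes +358.4451 in⁴
  hole: d = -5.728744 in → contributes −0.5799757 in⁴
Total I = 764.1159 in⁴.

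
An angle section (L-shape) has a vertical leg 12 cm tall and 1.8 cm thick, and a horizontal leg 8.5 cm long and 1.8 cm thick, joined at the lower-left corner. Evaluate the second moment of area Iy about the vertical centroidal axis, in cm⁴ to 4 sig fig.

Iy ≈ 190.7 cm⁴

Treat the section as a set of non-overlapping primitives; coordinates are from the bounding-box lower-left.
Vertical leg: 1.8 × 12, A = 21.6 cm², x = 0.9 cm, Ī = 5.832 cm⁴.
Horizontal leg (remainder): 6.7 × 1.8, A = 12.06 cm², x = 5.15 cm, Ī = 45.1145 cm⁴.
Centroid: x̄ = ΣA·x / ΣA = 2.42273 cm.
Transfer each piece to the vertical centroidal axis using Ī + A·d² with d = x − 2.42273:
  vertical leg: d = -1.52273 cm → contributes +55.9159 cm⁴
  horizontal leg (remainder): d = 2.72727 cm → contributes +134.817 cm⁴
Total I = 190.733 cm⁴.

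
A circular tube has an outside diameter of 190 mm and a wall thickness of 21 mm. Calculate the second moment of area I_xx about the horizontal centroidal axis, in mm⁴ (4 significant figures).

Decompose the section into non-overlapping parts with the origin at the bottom-left of its bounding rectangle.
Outer circle: ⌀190, A = 28352.9 mm², y = 95 mm, Ī = 63 971 171 mm⁴.
Bore (subtracted): ⌀148, A = 17203.4 mm², y = 95 mm, Ī = 23 551 402 mm⁴.
By symmetry the centroid is at mid-height, ȳ = 95 mm.
All pieces are centred on the horizontal centroidal axis, so I = ΣĪ (holes subtracted) = 40 419 770 mm⁴.

I_xx ≈ 4.042 × 10⁷ mm⁴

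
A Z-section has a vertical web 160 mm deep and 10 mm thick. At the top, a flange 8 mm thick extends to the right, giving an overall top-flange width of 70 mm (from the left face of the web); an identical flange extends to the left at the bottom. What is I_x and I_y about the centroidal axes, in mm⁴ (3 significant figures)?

Break the section into simple shapes (no overlaps), measuring from the bottom-left corner of the bounding box.
Web: 10 × 160, A = 1 600 mm², y = 80 mm, Ī = 3 413 333 mm⁴.
Top flange (beyond web): 60 × 8, A = 480 mm², y = 156 mm, Ī = 2 560 mm⁴.
Bottom flange (beyond web): 60 × 8, A = 480 mm², y = 4 mm, Ī = 2 560 mm⁴.
Centroid: ȳ = ΣA·y / ΣA = 80 mm.
Transfer each piece to the centroidal x-axis using Ī + A·d² with d = y − 80:
  web: d = 0 mm → contributes +3 413 333 mm⁴
  top flange (beyond web): d = 76 mm → contributes +2 775 040 mm⁴
  bottom flange (beyond web): d = -76 mm → contributes +2 775 040 mm⁴
Total I = 8 963 413 mm⁴.
For the y-axis: x̄ = 65 mm.
Repeating about the centroidal y-axis gives I_y = 1 477 333 mm⁴.

I_x ≈ 8.96 × 10⁶ mm⁴, I_y ≈ 1.48 × 10⁶ mm⁴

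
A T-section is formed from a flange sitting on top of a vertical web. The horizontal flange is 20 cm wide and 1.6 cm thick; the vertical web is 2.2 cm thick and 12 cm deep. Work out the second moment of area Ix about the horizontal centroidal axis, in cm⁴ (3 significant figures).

Ix ≈ 993 cm⁴

Break the section into simple shapes (no overlaps), measuring from the bottom-left corner of the bounding box.
Flange: 20 × 1.6, A = 32 cm², y = 12.8 cm, Ī = 6.8267 cm⁴.
Web: 2.2 × 12, A = 26.4 cm², y = 6 cm, Ī = 316.8 cm⁴.
Centroid: ȳ = ΣA·y / ΣA = 9.726 cm.
Transfer each piece to the horizontal centroidal axis using Ī + A·d² with d = y − 9.726:
  flange: d = 3.074 cm → contributes +309.2 cm⁴
  web: d = -3.726 cm → contributes +683.32 cm⁴
Total I = 992.52 cm⁴.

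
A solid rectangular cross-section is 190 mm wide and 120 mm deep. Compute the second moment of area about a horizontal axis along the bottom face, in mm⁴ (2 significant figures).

The section: 190 × 120, A = 22 800 mm², y = 60 mm, Ī = 27 360 000 mm⁴.
Transfer it to the bottom edge using Ī + A·d² with d = y − 0:
  the section: d = 60 mm → contributes +109 440 000 mm⁴
Total I = 109 440 000 mm⁴.

I_base ≈ 1.1 × 10⁸ mm⁴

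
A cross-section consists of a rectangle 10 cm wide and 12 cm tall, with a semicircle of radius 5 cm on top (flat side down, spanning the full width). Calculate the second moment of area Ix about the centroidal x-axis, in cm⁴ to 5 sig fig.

Split into non-overlapping primitives; take the origin at the lower-left of the bounding box.
Rectangular body: 10 × 12, A = 120 cm², y = 6 cm, Ī = 1 440 cm⁴.
Semicircular cap: semicircle r = 5, A = 39.26991 cm², y = 14.12207 cm, Ī = 68.5981 cm⁴.
Centroid: ȳ = ΣA·y / ΣA = 8.002593 cm.
Transfer each piece to the centroidal x-axis using Ī + A·d² with d = y − 8.002593:
  rectangular body: d = -2.002593 cm → contributes +1921.245 cm⁴
  semicircular cap: d = 6.119473 cm → contributes +1539.176 cm⁴
Total I = 3460.421 cm⁴.

Ix ≈ 3460.4 cm⁴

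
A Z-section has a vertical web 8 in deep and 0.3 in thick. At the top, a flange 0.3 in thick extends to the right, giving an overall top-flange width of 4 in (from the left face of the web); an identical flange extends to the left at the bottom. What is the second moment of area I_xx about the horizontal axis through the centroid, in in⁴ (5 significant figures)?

Treat the section as a set of non-overlapping primitives; coordinates are from the bounding-box lower-left.
Web: 0.3 × 8, A = 2.4 in², y = 4 in, Ī = 12.8 in⁴.
Top flange (beyond web): 3.7 × 0.3, A = 1.11 in², y = 7.85 in, Ī = 0.008325 in⁴.
Bottom flange (beyond web): 3.7 × 0.3, A = 1.11 in², y = 0.15 in, Ī = 0.008325 in⁴.
Centroid: ȳ = ΣA·y / ΣA = 4 in.
Transfer each piece to the horizontal axis through the centroid using Ī + A·d² with d = y − 4:
  web: d = 0 in → contributes +12.8 in⁴
  top flange (beyond web): d = 3.85 in → contributes +16.4613 in⁴
  bottom flange (beyond web): d = -3.85 in → contributes +16.4613 in⁴
Total I = 45.7226 in⁴.

I_xx ≈ 45.723 in⁴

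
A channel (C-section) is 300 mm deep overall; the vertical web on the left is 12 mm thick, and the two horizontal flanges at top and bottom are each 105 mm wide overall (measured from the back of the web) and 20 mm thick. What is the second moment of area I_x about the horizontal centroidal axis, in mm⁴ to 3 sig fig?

I_x ≈ 1.00 × 10⁸ mm⁴

Break the section into simple shapes (no overlaps), measuring from the bottom-left corner of the bounding box.
Web: 12 × 300, A = 3 600 mm², y = 150 mm, Ī = 27 000 000 mm⁴.
Top flange (beyond web): 93 × 20, A = 1 860 mm², y = 290 mm, Ī = 62 000 mm⁴.
Bottom flange (beyond web): 93 × 20, A = 1 860 mm², y = 10 mm, Ī = 62 000 mm⁴.
By symmetry the centroid is at mid-height, ȳ = 150 mm.
Transfer each piece to the horizontal centroidal axis using Ī + A·d² with d = y − 150:
  web: d = 0 mm → contributes +27 000 000 mm⁴
  top flange (beyond web): d = 140 mm → contributes +36 518 000 mm⁴
  bottom flange (beyond web): d = -140 mm → contributes +36 518 000 mm⁴
Total I = 100 036 000 mm⁴.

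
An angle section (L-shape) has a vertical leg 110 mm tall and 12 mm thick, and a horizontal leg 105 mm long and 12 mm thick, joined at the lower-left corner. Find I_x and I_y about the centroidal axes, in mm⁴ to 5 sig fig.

Break the section into simple shapes (no overlaps), measuring from the bottom-left corner of the bounding box.
Vertical leg: 12 × 110, A = 1 320 mm², y = 55 mm, Ī = 1 331 000 mm⁴.
Horizontal leg (remainder): 93 × 12, A = 1 116 mm², y = 6 mm, Ī = 13 392 mm⁴.
Centroid: ȳ = ΣA·y / ΣA = 32.55172 mm.
Transfer each piece to the centroidal x-axis using Ī + A·d² with d = y − 32.55172:
  vertical leg: d = 22.44828 mm → contributes +1 996 181 mm⁴
  horizontal leg (remainder): d = -26.55172 mm → contributes +800165.4 mm⁴
Total I = 2 796 346 mm⁴.
For the y-axis: x̄ = 30.05172 mm.
Repeating about the centroidal y-axis gives I_y = 2 486 981 mm⁴.

I_x ≈ 2.7963 × 10⁶ mm⁴, I_y ≈ 2.4870 × 10⁶ mm⁴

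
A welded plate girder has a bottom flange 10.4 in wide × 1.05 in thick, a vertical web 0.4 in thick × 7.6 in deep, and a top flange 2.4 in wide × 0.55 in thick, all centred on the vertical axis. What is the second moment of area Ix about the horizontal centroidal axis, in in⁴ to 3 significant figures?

Ix ≈ 127 in⁴

Treat the section as a set of non-overlapping primitives; coordinates are from the bounding-box lower-left.
Bottom plate: 10.4 × 1.05, A = 10.92 in², y = 0.525 in, Ī = 1.0033 in⁴.
Web plate: 0.4 × 7.6, A = 3.04 in², y = 4.85 in, Ī = 14.633 in⁴.
Top plate: 2.4 × 0.55, A = 1.32 in², y = 8.925 in, Ī = 0.033275 in⁴.
Centroid: ȳ = ΣA·y / ΣA = 2.1111 in.
Transfer each piece to the horizontal centroidal axis using Ī + A·d² with d = y − 2.1111:
  bottom plate: d = -1.5861 in → contributes +28.476 in⁴
  web plate: d = 2.7389 in → contributes +37.437 in⁴
  top plate: d = 6.8139 in → contributes +61.319 in⁴
Total I = 127.23 in⁴.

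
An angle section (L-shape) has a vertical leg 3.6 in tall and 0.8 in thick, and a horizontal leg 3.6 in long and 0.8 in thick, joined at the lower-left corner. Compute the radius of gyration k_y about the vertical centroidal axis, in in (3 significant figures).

Split into non-overlapping primitives; take the origin at the lower-left of the bounding box.
Vertical leg: 0.8 × 3.6, A = 2.88 in², x = 0.4 in, Ī = 0.1536 in⁴.
Horizontal leg (remainder): 2.8 × 0.8, A = 2.24 in², x = 2.2 in, Ī = 1.4635 in⁴.
Centroid: x̄ = ΣA·x / ΣA = 1.1875 in.
Transfer each piece to the vertical centroidal axis using Ī + A·d² with d = x − 1.1875:
  vertical leg: d = -0.7875 in → contributes +1.9397 in⁴
  horizontal leg (remainder): d = 1.0125 in → contributes +3.7598 in⁴
Total I = 5.6995 in⁴.
Radius of gyration: k = √(I/A) = √(5.6995 / 5.12) = 1.0551 in.

k_y ≈ 1.06 in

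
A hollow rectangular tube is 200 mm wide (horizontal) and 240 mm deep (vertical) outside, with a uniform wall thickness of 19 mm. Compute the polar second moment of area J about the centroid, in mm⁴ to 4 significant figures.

Break the section into simple shapes (no overlaps), measuring from the bottom-left corner of the bounding box.
Outer rectangle: 200 × 240, A = 48 000 mm², y = 120 mm, Ī = 230 400 000 mm⁴.
Inner void (subtracted): 162 × 202, A = 32 724 mm², y = 120 mm, Ī = 111 272 508 mm⁴.
By symmetry the centroid is at mid-height, ȳ = 120 mm.
All pieces are centred on the centroidal x-axis, so I = ΣĪ (holes subtracted) = 119 127 492 mm⁴.
Repeating about the centroidal y-axis gives I_y = 88 432 612 mm⁴.
Polar second moment: J = I_x + I_y = 207 560 104 mm⁴.

J ≈ 2.076 × 10⁸ mm⁴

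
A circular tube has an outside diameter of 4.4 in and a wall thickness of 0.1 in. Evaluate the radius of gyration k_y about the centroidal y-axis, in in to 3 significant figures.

Split into non-overlapping primitives; take the origin at the lower-left of the bounding box.
Outer circle: ⌀4.4, A = 15.205 in², x = 2.2 in, Ī = 18.398 in⁴.
Bore (subtracted): ⌀4.2, A = 13.854 in², x = 2.2 in, Ī = 15.275 in⁴.
By symmetry the centroid is at mid-width, x̄ = 2.2 in.
All pieces are centred on the centroidal y-axis, so I = ΣĪ (holes subtracted) = 3.1239 in⁴.
Radius of gyration: k = √(I/A) = √(3.1239 / 1.3509) = 1.5207 in.

k_y ≈ 1.52 in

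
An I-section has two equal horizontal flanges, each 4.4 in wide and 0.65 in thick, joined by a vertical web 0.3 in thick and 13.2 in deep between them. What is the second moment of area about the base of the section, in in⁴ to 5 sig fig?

Decompose the section into non-overlapping parts with the origin at the bottom-left of its bounding rectangle.
Bottom flange: 4.4 × 0.65, A = 2.86 in², y = 0.325 in, Ī = 0.1006958 in⁴.
Web: 0.3 × 13.2, A = 3.96 in², y = 7.25 in, Ī = 57.4992 in⁴.
Top flange: 4.4 × 0.65, A = 2.86 in², y = 14.175 in, Ī = 0.1006958 in⁴.
Transfer each piece to the bottom edge using Ī + A·d² with d = y − 0:
  bottom flange: d = 0.325 in → contributes +0.4027833 in⁴
  web: d = 7.25 in → contributes +265.6467 in⁴
  top flange: d = 14.175 in → contributes +574.7623 in⁴
Total I = 840.8118 in⁴.

I_base ≈ 840.81 in⁴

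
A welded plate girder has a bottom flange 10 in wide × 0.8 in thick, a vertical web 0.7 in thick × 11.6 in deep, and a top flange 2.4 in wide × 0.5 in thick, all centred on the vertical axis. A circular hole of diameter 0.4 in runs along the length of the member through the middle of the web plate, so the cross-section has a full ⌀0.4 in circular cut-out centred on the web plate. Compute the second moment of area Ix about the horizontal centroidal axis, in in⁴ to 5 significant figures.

Ix ≈ 338.69 in⁴

Break the section into simple shapes (no overlaps), measuring from the bottom-left corner of the bounding box.
Bottom plate: 10 × 0.8, A = 8 in², y = 0.4 in, Ī = 0.4266667 in⁴.
Web plate: 0.7 × 11.6, A = 8.12 in², y = 6.6 in, Ī = 91.05227 in⁴.
Top plate: 2.4 × 0.5, A = 1.2 in², y = 12.65 in, Ī = 0.025 in⁴.
Hole (subtracted): ⌀0.4, A = 0.1256637 in², y = 6.6 in, Ī = 0.001256637 in⁴.
Centroid: ȳ = ΣA·y / ΣA = 4.137561 in.
Transfer each piece to the horizontal centroidal axis using Ī + A·d² with d = y − 4.137561:
  bottom plate: d = -3.737561 in → contributes +112.1816 in⁴
  web plate: d = 2.462439 in → contributes +140.2887 in⁴
  top plate: d = 8.512439 in → contributes +86.97894 in⁴
  hole: d = 2.462439 in → contributes −0.7632317 in⁴
Total I = 338.686 in⁴.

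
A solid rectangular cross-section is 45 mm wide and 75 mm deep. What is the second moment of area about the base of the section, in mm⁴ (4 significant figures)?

I_base ≈ 6.328 × 10⁶ mm⁴

The section: 45 × 75, A = 3 375 mm², y = 37.5 mm, Ī = 1 582 031 mm⁴.
Transfer it to a horizontal axis along the bottom face using Ī + A·d² with d = y − 0:
  the section: d = 37.5 mm → contributes +6 328 125 mm⁴
Total I = 6 328 125 mm⁴.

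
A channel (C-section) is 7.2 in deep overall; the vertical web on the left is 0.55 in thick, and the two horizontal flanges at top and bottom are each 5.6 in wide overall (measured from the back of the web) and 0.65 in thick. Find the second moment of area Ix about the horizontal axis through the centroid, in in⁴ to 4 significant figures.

Ix ≈ 87.75 in⁴

Break the section into simple shapes (no overlaps), measuring from the bottom-left corner of the bounding box.
Web: 0.55 × 7.2, A = 3.96 in², y = 3.6 in, Ī = 17.1072 in⁴.
Top flange (beyond web): 5.05 × 0.65, A = 3.2825 in², y = 6.875 in, Ī = 0.115571 in⁴.
Bottom flange (beyond web): 5.05 × 0.65, A = 3.2825 in², y = 0.325 in, Ī = 0.115571 in⁴.
By symmetry the centroid is at mid-height, ȳ = 3.6 in.
Transfer each piece to the horizontal axis through the centroid using Ī + A·d² with d = y − 3.6:
  web: d = 0 in → contributes +17.1072 in⁴
  top flange (beyond web): d = 3.275 in → contributes +35.3224 in⁴
  bottom flange (beyond web): d = -3.275 in → contributes +35.3224 in⁴
Total I = 87.7521 in⁴.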